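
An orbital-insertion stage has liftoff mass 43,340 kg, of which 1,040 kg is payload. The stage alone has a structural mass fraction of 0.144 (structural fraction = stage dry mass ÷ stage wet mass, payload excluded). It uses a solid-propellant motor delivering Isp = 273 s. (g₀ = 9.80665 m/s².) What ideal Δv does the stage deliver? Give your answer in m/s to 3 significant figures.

Stage wet mass = m₀ − payload = 43,340 − 1,040 = 42,300 kg.
Stage dry mass = ε × stage wet mass = 0.144 × 42,300 = 6,091.2 kg.
Burnout mass m_f = stage dry + payload = 6,091.2 + 1,040 = 7,131.2 kg.
v_e = Isp · g₀ = 273 × 9.80665 = 2677.2 m/s.
By the Tsiolkovsky rocket equation, Δv = v_e · ln(43,340/7,131.2) = 2677.2 × ln(6.078) = 2677.2 × 1.8046 ≈ 4831 m/s.

Δv ≈ 4830 m/s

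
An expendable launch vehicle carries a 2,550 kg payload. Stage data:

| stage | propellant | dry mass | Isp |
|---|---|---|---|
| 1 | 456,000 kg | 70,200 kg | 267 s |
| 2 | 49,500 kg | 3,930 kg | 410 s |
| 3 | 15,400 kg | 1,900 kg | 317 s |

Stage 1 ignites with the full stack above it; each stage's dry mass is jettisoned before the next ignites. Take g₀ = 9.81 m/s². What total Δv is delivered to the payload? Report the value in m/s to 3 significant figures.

Δv ≈ 12900 m/s

Ignition mass of stage 1 = 456,000+70,200 + 49,500+3,930 + 15,400+1,900 + 2,550 = 599,480 kg.
Stage 1: m₀ = 599,480 kg, m_f = 599,480 − 456,000 = 143,480 kg; Δv = 267×9.81×ln(4.178) = 2619.3×1.4299 ≈ 3745 m/s.
Stage 2: m₀ = 73,280 kg, m_f = 73,280 − 49,500 = 23,780 kg; Δv = 410×9.81×ln(3.082) = 4022.1×1.1254 ≈ 4527 m/s.
Stage 3: m₀ = 19,850 kg, m_f = 19,850 − 15,400 = 4,450 kg; Δv = 317×9.81×ln(4.461) = 3109.8×1.4953 ≈ 4650 m/s.
Total Δv = 3745 + 4527 + 4650 = 12922 m/s.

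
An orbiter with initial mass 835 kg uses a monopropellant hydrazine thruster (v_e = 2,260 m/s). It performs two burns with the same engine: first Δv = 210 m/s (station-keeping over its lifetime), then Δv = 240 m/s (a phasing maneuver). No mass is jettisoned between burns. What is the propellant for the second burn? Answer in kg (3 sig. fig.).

propellant for the second burn ≈ 76.7 kg

After the first burn: m = 835 × exp(−210/2260.0) = 835 × 0.91127 = 760.91 kg.
After the second burn: m = 760.91 × exp(−240/2260.0) = 760.91 × 0.89925 = 684.248 kg.
Second-burn propellant = 760.91 − 684.248 = 76.662 kg.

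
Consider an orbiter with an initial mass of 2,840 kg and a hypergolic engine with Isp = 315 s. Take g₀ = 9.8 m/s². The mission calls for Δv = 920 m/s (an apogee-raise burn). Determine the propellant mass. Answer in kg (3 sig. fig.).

v_e = Isp · g₀ = 315 × 9.8 = 3087.0 m/s.
Using Δv = v_e ln(m₀/m_f): m₀/m_f = exp(Δv / v_e) = exp(920 / 3087.0) = exp(0.2980) = 1.3472.
m_f = 2,840 / 1.3472 = 2,108.08 kg, so propellant = m₀ − m_f = 2,840 − 2,108.08 = 731.92 kg.

propellant mass ≈ 732 kg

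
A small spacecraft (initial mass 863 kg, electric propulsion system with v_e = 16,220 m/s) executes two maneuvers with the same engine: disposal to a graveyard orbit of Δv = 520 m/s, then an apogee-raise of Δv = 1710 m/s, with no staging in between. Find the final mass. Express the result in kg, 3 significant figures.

final mass ≈ 752 kg

After the first burn: m = 863 × exp(−520/16220.0) = 863 × 0.96845 = 835.772 kg.
After the second burn: m = 835.772 × exp(−1710/16220.0) = 835.772 × 0.89994 = 752.145 kg.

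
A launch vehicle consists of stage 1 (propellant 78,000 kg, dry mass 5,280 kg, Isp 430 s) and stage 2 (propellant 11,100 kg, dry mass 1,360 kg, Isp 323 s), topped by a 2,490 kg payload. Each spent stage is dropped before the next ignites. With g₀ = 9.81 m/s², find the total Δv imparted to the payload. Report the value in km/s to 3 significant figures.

Ignition mass of stage 1 = 78,000+5,280 + 11,100+1,360 + 2,490 = 98,230 kg.
Stage 1: m₀ = 98,230 kg, m_f = 98,230 − 78,000 = 20,230 kg; Δv = 430×9.81×ln(4.856) = 4218.3×1.5801 ≈ 6666 m/s.
Stage 2: m₀ = 14,950 kg, m_f = 14,950 − 11,100 = 3,850 kg; Δv = 323×9.81×ln(3.883) = 3168.6×1.3566 ≈ 4299 m/s.
Total Δv = 6666 + 4299 = 10965 m/s.

Δv ≈ 11.0 km/s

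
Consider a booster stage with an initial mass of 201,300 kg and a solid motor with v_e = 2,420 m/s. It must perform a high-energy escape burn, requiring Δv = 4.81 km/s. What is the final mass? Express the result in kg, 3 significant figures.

final mass ≈ 27600 kg

m₀/m_f = exp(Δv / v_e) = exp(4810 / 2420.0) = exp(1.9876) = 7.2980.
m_f = m₀ / 7.2980 = 201,300 / 7.2980 = 27,582.9 kg.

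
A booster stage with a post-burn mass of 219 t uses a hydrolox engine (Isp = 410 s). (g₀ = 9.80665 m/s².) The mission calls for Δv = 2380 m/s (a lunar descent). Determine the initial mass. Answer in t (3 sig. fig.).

v_e = Isp · g₀ = 410 × 9.80665 = 4020.7 m/s.
From the ideal rocket equation, m₀/m_f = exp(Δv / v_e) = exp(2380 / 4020.7) = exp(0.5919) = 1.8075.
m₀ = m_f × 1.8075 = 219 × 1.8075 = 395.843 t.

initial mass ≈ 396 t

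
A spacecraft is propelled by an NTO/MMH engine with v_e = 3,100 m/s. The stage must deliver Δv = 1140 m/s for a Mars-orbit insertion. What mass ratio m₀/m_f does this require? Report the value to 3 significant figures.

mass ratio ≈ 1.44

Using Δv = v_e ln(m₀/m_f): m₀/m_f = exp(Δv / v_e) = exp(1140 / 3100.0) = exp(0.3677) = 1.4445.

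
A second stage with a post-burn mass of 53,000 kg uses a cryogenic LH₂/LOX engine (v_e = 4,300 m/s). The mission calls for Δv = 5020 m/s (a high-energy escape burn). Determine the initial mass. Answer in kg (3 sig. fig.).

initial mass ≈ 170000 kg

m₀/m_f = exp(Δv / v_e) = exp(5020 / 4300.0) = exp(1.1674) = 3.2138.
m₀ = m_f × 3.2138 = 53,000 × 3.2138 = 170,331 kg.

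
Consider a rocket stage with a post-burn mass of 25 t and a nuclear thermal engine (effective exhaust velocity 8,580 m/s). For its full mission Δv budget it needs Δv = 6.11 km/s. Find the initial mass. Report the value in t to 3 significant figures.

initial mass ≈ 51.0 t

From the ideal rocket equation, m₀/m_f = exp(Δv / v_e) = exp(6110 / 8580.0) = exp(0.7121) = 2.0383.
m₀ = m_f × 2.0383 = 25 × 2.0383 = 50.9575 t.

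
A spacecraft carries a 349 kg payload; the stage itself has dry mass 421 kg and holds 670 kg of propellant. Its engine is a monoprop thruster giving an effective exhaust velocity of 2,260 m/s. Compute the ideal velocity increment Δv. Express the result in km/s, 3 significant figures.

Δv ≈ 1.41 km/s

m₀ = payload + dry + propellant = 349 + 421 + 670 = 1,440 kg.
m_f = payload + dry = 349 + 421 = 770 kg.
By the Tsiolkovsky rocket equation, Δv = v_e · ln(m₀/m_f) = 2260.0 × ln(1.87) = 2260.0 × 0.6260 ≈ 1414.8 m/s.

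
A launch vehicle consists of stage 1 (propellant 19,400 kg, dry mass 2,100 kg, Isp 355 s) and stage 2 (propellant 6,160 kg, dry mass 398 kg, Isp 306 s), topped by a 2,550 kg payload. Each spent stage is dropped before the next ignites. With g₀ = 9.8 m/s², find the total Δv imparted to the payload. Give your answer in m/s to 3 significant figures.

Δv ≈ 6880 m/s

Ignition mass of stage 1 = 19,400+2,100 + 6,160+398 + 2,550 = 30,608 kg.
Stage 1: m₀ = 30,608 kg, m_f = 30,608 − 19,400 = 11,208 kg; Δv = 355×9.8×ln(2.731) = 3479.0×1.0046 ≈ 3495 m/s.
Stage 2: m₀ = 9,108 kg, m_f = 9,108 − 6,160 = 2,948 kg; Δv = 306×9.8×ln(3.09) = 2998.8×1.1280 ≈ 3383 m/s.
Total Δv = 3495 + 3383 = 6878 m/s.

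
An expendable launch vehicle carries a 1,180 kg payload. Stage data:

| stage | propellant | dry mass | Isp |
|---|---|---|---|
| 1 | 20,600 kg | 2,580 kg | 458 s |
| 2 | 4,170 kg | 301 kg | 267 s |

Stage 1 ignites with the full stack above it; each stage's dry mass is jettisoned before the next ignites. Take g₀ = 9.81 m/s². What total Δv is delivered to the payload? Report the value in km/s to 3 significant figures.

Ignition mass of stage 1 = 20,600+2,580 + 4,170+301 + 1,180 = 28,831 kg.
Stage 1: m₀ = 28,831 kg, m_f = 28,831 − 20,600 = 8,231 kg; Δv = 458×9.81×ln(3.503) = 4493.0×1.2535 ≈ 5632 m/s.
Stage 2: m₀ = 5,651 kg, m_f = 5,651 − 4,170 = 1,481 kg; Δv = 267×9.81×ln(3.816) = 2619.3×1.3391 ≈ 3508 m/s.
Total Δv = 5632 + 3508 = 9140 m/s.

Δv ≈ 9.14 km/s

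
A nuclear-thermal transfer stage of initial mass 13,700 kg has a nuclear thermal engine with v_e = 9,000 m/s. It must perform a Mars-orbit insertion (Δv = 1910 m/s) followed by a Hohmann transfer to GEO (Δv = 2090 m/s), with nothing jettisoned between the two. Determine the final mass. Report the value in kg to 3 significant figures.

After the first burn: m = 13700 × exp(−1910/9000.0) = 13700 × 0.80878 = 11,080.3 kg.
After the second burn: m = 11,080.3 × exp(−2090/9000.0) = 11,080.3 × 0.79277 = 8,784.13 kg.

final mass ≈ 8780 kg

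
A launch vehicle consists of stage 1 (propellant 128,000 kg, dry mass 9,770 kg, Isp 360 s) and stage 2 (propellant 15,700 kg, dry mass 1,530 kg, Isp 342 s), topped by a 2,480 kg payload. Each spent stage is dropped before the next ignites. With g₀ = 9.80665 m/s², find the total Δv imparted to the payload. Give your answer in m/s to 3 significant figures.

Δv ≈ 11300 m/s

Ignition mass of stage 1 = 128,000+9,770 + 15,700+1,530 + 2,480 = 157,480 kg.
Stage 1: m₀ = 157,480 kg, m_f = 157,480 − 128,000 = 29,480 kg; Δv = 360×9.80665×ln(5.342) = 3530.4×1.6756 ≈ 5915 m/s.
Stage 2: m₀ = 19,710 kg, m_f = 19,710 − 15,700 = 4,010 kg; Δv = 342×9.80665×ln(4.915) = 3353.9×1.5923 ≈ 5340 m/s.
Total Δv = 5915 + 5340 = 11255 m/s.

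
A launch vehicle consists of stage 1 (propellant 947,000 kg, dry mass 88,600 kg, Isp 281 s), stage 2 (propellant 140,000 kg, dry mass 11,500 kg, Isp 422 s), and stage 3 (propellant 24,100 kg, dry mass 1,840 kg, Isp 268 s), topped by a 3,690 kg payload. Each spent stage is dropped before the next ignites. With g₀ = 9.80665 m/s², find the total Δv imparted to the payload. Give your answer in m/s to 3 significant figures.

Ignition mass of stage 1 = 947,000+88,600 + 140,000+11,500 + 24,100+1,840 + 3,690 = 1,216,730 kg.
Stage 1: m₀ = 1,216,730 kg, m_f = 1,216,730 − 947,000 = 269,730 kg; Δv = 281×9.80665×ln(4.511) = 2755.7×1.5065 ≈ 4151 m/s.
Stage 2: m₀ = 181,130 kg, m_f = 181,130 − 140,000 = 41,130 kg; Δv = 422×9.80665×ln(4.404) = 4138.4×1.4825 ≈ 6135 m/s.
Stage 3: m₀ = 29,630 kg, m_f = 29,630 − 24,100 = 5,530 kg; Δv = 268×9.80665×ln(5.358) = 2628.2×1.6786 ≈ 4412 m/s.
Total Δv = 4151 + 6135 + 4412 = 14698 m/s.

Δv ≈ 14700 m/s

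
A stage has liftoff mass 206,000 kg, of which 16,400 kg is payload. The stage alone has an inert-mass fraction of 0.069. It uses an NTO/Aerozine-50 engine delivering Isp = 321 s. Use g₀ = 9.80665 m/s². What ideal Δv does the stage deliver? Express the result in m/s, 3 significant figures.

Δv ≈ 6120 m/s

Stage wet mass = m₀ − payload = 206,000 − 16,400 = 189,600 kg.
Stage dry mass = ε × stage wet mass = 0.069 × 189,600 = 13,082.4 kg.
Burnout mass m_f = stage dry + payload = 13,082.4 + 16,400 = 29,482.4 kg.
v_e = Isp · g₀ = 321 × 9.80665 = 3147.9 m/s.
From the ideal rocket equation, Δv = v_e · ln(206,000/29,482.4) = 3147.9 × ln(6.987) = 3147.9 × 1.9441 ≈ 6120 m/s.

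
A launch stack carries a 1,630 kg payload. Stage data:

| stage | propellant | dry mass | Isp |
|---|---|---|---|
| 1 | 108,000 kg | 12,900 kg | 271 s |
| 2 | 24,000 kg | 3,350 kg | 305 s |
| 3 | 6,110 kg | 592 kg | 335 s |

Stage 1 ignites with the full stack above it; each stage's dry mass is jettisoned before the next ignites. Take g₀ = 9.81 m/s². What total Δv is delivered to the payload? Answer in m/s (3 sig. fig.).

Δv ≈ 10800 m/s

Ignition mass of stage 1 = 108,000+12,900 + 24,000+3,350 + 6,110+592 + 1,630 = 156,582 kg.
Stage 1: m₀ = 156,582 kg, m_f = 156,582 − 108,000 = 48,582 kg; Δv = 271×9.81×ln(3.223) = 2658.5×1.1703 ≈ 3111 m/s.
Stage 2: m₀ = 35,682 kg, m_f = 35,682 − 24,000 = 11,682 kg; Δv = 305×9.81×ln(3.054) = 2992.1×1.1166 ≈ 3341 m/s.
Stage 3: m₀ = 8,332 kg, m_f = 8,332 − 6,110 = 2,222 kg; Δv = 335×9.81×ln(3.75) = 3286.4×1.3217 ≈ 4344 m/s.
Total Δv = 3111 + 3341 + 4344 = 10796 m/s.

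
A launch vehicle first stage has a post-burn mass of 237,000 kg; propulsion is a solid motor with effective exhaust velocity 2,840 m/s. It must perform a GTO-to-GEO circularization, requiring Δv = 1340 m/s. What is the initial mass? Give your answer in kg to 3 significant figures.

initial mass ≈ 380000 kg

From the ideal rocket equation, m₀/m_f = exp(Δv / v_e) = exp(1340 / 2840.0) = exp(0.4718) = 1.6029.
m₀ = m_f × 1.6029 = 237,000 × 1.6029 = 379,887 kg.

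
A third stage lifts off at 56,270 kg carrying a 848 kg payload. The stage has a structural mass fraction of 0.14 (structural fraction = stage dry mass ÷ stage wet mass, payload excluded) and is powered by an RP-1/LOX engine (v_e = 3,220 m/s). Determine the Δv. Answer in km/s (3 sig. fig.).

Stage wet mass = m₀ − payload = 56,270 − 848 = 55,422 kg.
Stage dry mass = ε × stage wet mass = 0.14 × 55,422 = 7,759.08 kg.
Burnout mass m_f = stage dry + payload = 7,759.08 + 848 = 8,607.08 kg.
By the Tsiolkovsky rocket equation, Δv = v_e · ln(56,270/8,607.08) = 3220.0 × ln(6.538) = 3220.0 × 1.8776 ≈ 6046 m/s.

Δv ≈ 6.05 km/s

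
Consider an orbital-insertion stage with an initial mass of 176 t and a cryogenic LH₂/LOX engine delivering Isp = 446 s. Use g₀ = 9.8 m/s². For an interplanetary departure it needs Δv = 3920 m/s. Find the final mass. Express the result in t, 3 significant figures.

final mass ≈ 71.8 t

v_e = Isp · g₀ = 446 × 9.8 = 4370.8 m/s.
Using Δv = v_e ln(m₀/m_f): m₀/m_f = exp(Δv / v_e) = exp(3920 / 4370.8) = exp(0.8969) = 2.4519.
m_f = m₀ / 2.4519 = 176 / 2.4519 = 71.7811 t.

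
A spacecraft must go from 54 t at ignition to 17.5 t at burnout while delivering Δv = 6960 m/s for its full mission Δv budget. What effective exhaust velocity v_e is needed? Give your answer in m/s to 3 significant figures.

v_e ≈ 6180 m/s

ln(m₀/m_f) = ln(54000/17500) = ln(3.086) = 1.1268.
v_e = Δv / ln(m₀/m_f) = 6960 / 1.1268 = 6176.9 m/s.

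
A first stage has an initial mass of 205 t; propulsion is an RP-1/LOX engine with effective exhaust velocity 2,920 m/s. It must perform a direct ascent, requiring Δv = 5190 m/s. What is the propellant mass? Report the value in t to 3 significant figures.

m₀/m_f = exp(Δv / v_e) = exp(5190 / 2920.0) = exp(1.7774) = 5.9144.
m_f = 205 / 5.9144 = 34.6612 t, so propellant = m₀ − m_f = 205 − 34.6612 = 170.3388 t.

propellant mass ≈ 170 t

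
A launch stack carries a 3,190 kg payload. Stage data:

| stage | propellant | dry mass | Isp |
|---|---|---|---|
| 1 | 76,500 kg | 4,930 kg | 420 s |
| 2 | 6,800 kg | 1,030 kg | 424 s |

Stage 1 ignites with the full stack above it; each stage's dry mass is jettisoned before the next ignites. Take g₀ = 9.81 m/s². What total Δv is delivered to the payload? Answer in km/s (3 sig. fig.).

Δv ≈ 11.2 km/s

Ignition mass of stage 1 = 76,500+4,930 + 6,800+1,030 + 3,190 = 92,450 kg.
Stage 1: m₀ = 92,450 kg, m_f = 92,450 − 76,500 = 15,950 kg; Δv = 420×9.81×ln(5.796) = 4120.2×1.7572 ≈ 7240 m/s.
Stage 2: m₀ = 11,020 kg, m_f = 11,020 − 6,800 = 4,220 kg; Δv = 424×9.81×ln(2.611) = 4159.4×0.9599 ≈ 3993 m/s.
Total Δv = 7240 + 3993 = 11233 m/s.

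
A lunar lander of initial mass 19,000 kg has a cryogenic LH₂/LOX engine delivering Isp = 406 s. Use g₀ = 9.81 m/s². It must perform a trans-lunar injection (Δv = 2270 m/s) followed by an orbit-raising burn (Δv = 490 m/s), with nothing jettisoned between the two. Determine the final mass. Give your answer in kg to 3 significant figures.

v_e = Isp · g₀ = 406 × 9.81 = 3982.9 m/s.
After the first burn: m = 19000 × exp(−2270/3982.9) = 19000 × 0.56556 = 10,745.6 kg.
After the second burn: m = 10,745.6 × exp(−490/3982.9) = 10,745.6 × 0.88424 = 9,501.69 kg.

final mass ≈ 9500 kg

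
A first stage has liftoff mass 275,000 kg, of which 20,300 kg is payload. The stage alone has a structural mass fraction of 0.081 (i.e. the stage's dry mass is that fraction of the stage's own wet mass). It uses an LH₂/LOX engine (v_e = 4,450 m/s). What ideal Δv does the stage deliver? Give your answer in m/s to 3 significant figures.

Stage wet mass = m₀ − payload = 275,000 − 20,300 = 254,700 kg.
Stage dry mass = ε × stage wet mass = 0.081 × 254,700 = 20,630.7 kg.
Burnout mass m_f = stage dry + payload = 20,630.7 + 20,300 = 40,930.7 kg.
Δv = v_e · ln(275,000/40,930.7) = 4450.0 × ln(6.719) = 4450.0 × 1.9049 ≈ 8477 m/s.

Δv ≈ 8480 m/s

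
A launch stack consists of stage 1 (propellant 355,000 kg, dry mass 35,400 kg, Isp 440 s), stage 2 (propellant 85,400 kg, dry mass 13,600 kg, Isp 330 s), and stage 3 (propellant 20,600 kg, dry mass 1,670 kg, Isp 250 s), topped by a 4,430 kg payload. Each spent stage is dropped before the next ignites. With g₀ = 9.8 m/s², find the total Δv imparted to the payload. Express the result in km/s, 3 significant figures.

Ignition mass of stage 1 = 355,000+35,400 + 85,400+13,600 + 20,600+1,670 + 4,430 = 516,100 kg.
Stage 1: m₀ = 516,100 kg, m_f = 516,100 − 355,000 = 161,100 kg; Δv = 440×9.8×ln(3.204) = 4312.0×1.1643 ≈ 5020 m/s.
Stage 2: m₀ = 125,700 kg, m_f = 125,700 − 85,400 = 40,300 kg; Δv = 330×9.8×ln(3.119) = 3234.0×1.1375 ≈ 3679 m/s.
Stage 3: m₀ = 26,700 kg, m_f = 26,700 − 20,600 = 6,100 kg; Δv = 250×9.8×ln(4.377) = 2450.0×1.4764 ≈ 3617 m/s.
Total Δv = 5020 + 3679 + 3617 = 12316 m/s.

Δv ≈ 12.3 km/s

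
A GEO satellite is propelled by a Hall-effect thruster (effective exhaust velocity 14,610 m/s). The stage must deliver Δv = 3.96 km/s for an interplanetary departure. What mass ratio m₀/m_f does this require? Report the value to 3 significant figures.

m₀/m_f = exp(Δv / v_e) = exp(3960 / 14610.0) = exp(0.2710) = 1.3113.

mass ratio ≈ 1.31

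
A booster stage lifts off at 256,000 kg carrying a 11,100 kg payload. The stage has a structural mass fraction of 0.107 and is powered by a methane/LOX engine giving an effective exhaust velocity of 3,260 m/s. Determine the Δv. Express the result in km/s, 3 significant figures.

Stage wet mass = m₀ − payload = 256,000 − 11,100 = 244,900 kg.
Stage dry mass = ε × stage wet mass = 0.107 × 244,900 = 26,204.3 kg.
Burnout mass m_f = stage dry + payload = 26,204.3 + 11,100 = 37,304.3 kg.
Using Δv = v_e ln(m₀/m_f): Δv = v_e · ln(256,000/37,304.3) = 3260.0 × ln(6.862) = 3260.0 × 1.9261 ≈ 6279 m/s.

Δv ≈ 6.28 km/s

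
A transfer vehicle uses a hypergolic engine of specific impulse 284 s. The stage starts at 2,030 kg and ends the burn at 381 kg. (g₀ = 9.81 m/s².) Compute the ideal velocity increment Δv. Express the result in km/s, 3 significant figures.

Δv ≈ 4.66 km/s

v_e = Isp · g₀ = 284 × 9.81 = 2786.0 m/s.
Rocket equation: Δv = v_e · ln(m₀/m_f) = 2786.0 × ln(5.328) = 2786.0 × 1.6730 ≈ 4661.0 m/s.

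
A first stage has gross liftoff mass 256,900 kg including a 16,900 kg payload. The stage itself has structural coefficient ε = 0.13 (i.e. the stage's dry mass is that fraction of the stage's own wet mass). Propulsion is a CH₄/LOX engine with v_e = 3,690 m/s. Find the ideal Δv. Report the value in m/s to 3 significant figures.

Stage wet mass = m₀ − payload = 256,900 − 16,900 = 240,000 kg.
Stage dry mass = ε × stage wet mass = 0.13 × 240,000 = 31,200 kg.
Burnout mass m_f = stage dry + payload = 31,200 + 16,900 = 48,100 kg.
Δv = v_e · ln(256,900/48,100) = 3690.0 × ln(5.341) = 3690.0 × 1.6754 ≈ 6182 m/s.

Δv ≈ 6180 m/s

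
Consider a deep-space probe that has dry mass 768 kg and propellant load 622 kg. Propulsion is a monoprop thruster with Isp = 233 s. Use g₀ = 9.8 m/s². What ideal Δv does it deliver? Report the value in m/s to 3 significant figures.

Δv ≈ 1350 m/s

v_e = Isp · g₀ = 233 × 9.8 = 2283.4 m/s.
m₀ = m_dry + m_prop = 768 + 622 = 1,390 kg.
By the Tsiolkovsky rocket equation, Δv = v_e · ln(m₀/m_f) = 2283.4 × ln(1.81) = 2283.4 × 0.5933 ≈ 1354.7 m/s.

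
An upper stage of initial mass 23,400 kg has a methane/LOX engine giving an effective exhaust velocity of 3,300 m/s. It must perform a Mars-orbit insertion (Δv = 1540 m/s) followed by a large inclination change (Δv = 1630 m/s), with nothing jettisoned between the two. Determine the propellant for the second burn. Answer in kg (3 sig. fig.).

propellant for the second burn ≈ 5720 kg

After the first burn: m = 23400 × exp(−1540/3300.0) = 23400 × 0.62709 = 14,673.9 kg.
After the second burn: m = 14,673.9 × exp(−1630/3300.0) = 14,673.9 × 0.61022 = 8,954.31 kg.
Second-burn propellant = 14,673.9 − 8,954.31 = 5,719.59 kg.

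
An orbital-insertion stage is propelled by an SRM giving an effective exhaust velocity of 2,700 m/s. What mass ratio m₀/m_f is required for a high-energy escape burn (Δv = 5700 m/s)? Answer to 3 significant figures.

mass ratio ≈ 8.26

m₀/m_f = exp(Δv / v_e) = exp(5700 / 2700.0) = exp(2.1111) = 8.2574.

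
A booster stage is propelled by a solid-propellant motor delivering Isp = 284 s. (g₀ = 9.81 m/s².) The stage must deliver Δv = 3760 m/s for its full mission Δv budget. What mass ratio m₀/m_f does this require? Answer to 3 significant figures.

mass ratio ≈ 3.86

v_e = Isp · g₀ = 284 × 9.81 = 2786.0 m/s.
From the ideal rocket equation, m₀/m_f = exp(Δv / v_e) = exp(3760 / 2786.0) = exp(1.3496) = 3.8558.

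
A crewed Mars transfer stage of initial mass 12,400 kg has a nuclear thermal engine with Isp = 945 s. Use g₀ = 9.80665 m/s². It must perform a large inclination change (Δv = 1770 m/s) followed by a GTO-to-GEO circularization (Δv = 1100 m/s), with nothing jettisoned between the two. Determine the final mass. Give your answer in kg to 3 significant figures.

v_e = Isp · g₀ = 945 × 9.80665 = 9267.3 m/s.
After the first burn: m = 12400 × exp(−1770/9267.3) = 12400 × 0.82614 = 10,244.1 kg.
After the second burn: m = 10,244.1 × exp(−1100/9267.3) = 10,244.1 × 0.88808 = 9,097.58 kg.

final mass ≈ 9100 kg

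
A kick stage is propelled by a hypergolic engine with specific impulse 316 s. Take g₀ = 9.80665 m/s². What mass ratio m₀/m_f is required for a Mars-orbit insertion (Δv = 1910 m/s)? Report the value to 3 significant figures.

mass ratio ≈ 1.85

v_e = Isp · g₀ = 316 × 9.80665 = 3098.9 m/s.
m₀/m_f = exp(Δv / v_e) = exp(1910 / 3098.9) = exp(0.6163) = 1.8522.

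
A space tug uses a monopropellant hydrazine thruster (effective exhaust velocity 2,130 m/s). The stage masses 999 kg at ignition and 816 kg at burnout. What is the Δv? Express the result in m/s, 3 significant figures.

Δv ≈ 431 m/s

Rocket equation: Δv = v_e · ln(m₀/m_f) = 2130.0 × ln(1.224) = 2130.0 × 0.2023 ≈ 431.0 m/s.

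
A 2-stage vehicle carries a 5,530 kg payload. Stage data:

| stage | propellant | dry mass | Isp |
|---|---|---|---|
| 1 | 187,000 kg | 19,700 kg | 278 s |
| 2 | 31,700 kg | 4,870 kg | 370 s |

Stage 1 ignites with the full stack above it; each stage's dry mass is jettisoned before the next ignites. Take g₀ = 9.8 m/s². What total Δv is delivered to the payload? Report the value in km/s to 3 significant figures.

Δv ≈ 8.86 km/s

Ignition mass of stage 1 = 187,000+19,700 + 31,700+4,870 + 5,530 = 248,800 kg.
Stage 1: m₀ = 248,800 kg, m_f = 248,800 − 187,000 = 61,800 kg; Δv = 278×9.8×ln(4.026) = 2724.4×1.3927 ≈ 3794 m/s.
Stage 2: m₀ = 42,100 kg, m_f = 42,100 − 31,700 = 10,400 kg; Δv = 370×9.8×ln(4.048) = 3626.0×1.3982 ≈ 5070 m/s.
Total Δv = 3794 + 5070 = 8864 m/s.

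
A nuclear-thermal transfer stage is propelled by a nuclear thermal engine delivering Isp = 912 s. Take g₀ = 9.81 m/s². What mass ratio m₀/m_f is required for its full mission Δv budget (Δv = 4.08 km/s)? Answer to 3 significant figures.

v_e = Isp · g₀ = 912 × 9.81 = 8946.7 m/s.
Using Δv = v_e ln(m₀/m_f): m₀/m_f = exp(Δv / v_e) = exp(4080 / 8946.7) = exp(0.4560) = 1.5778.

mass ratio ≈ 1.58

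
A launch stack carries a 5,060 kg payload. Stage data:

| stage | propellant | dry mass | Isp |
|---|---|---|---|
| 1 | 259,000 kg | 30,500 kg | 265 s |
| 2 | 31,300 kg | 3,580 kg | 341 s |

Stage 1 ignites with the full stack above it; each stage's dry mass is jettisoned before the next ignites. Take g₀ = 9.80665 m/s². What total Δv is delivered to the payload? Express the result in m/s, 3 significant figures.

Ignition mass of stage 1 = 259,000+30,500 + 31,300+3,580 + 5,060 = 329,440 kg.
Stage 1: m₀ = 329,440 kg, m_f = 329,440 − 259,000 = 70,440 kg; Δv = 265×9.80665×ln(4.677) = 2598.8×1.5426 ≈ 4009 m/s.
Stage 2: m₀ = 39,940 kg, m_f = 39,940 − 31,300 = 8,640 kg; Δv = 341×9.80665×ln(4.623) = 3344.1×1.5310 ≈ 5120 m/s.
Total Δv = 4009 + 5120 = 9129 m/s.

Δv ≈ 9130 m/s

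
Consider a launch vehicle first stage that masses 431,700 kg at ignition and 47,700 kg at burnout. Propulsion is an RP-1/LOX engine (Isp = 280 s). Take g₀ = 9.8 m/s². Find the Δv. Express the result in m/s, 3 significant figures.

Δv ≈ 6040 m/s

v_e = Isp · g₀ = 280 × 9.8 = 2744.0 m/s.
Δv = v_e · ln(m₀/m_f) = 2744.0 × ln(9.05) = 2744.0 × 2.2028 ≈ 6044.5 m/s.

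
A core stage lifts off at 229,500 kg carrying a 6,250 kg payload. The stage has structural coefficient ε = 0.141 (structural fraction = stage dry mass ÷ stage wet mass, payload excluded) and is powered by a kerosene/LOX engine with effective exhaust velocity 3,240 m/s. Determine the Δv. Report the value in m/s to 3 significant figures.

Δv ≈ 5850 m/s

Stage wet mass = m₀ − payload = 229,500 − 6,250 = 223,250 kg.
Stage dry mass = ε × stage wet mass = 0.141 × 223,250 = 31,478.3 kg.
Burnout mass m_f = stage dry + payload = 31,478.3 + 6,250 = 37,728.3 kg.
Using Δv = v_e ln(m₀/m_f): Δv = v_e · ln(229,500/37,728.3) = 3240.0 × ln(6.083) = 3240.0 × 1.8055 ≈ 5850 m/s.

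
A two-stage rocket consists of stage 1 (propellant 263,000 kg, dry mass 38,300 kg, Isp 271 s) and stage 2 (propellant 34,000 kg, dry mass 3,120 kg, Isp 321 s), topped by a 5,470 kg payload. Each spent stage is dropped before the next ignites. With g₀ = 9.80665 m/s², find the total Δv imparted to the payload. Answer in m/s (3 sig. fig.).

Ignition mass of stage 1 = 263,000+38,300 + 34,000+3,120 + 5,470 = 343,890 kg.
Stage 1: m₀ = 343,890 kg, m_f = 343,890 − 263,000 = 80,890 kg; Δv = 271×9.80665×ln(4.251) = 2657.6×1.4472 ≈ 3846 m/s.
Stage 2: m₀ = 42,590 kg, m_f = 42,590 − 34,000 = 8,590 kg; Δv = 321×9.80665×ln(4.958) = 3147.9×1.6010 ≈ 5040 m/s.
Total Δv = 3846 + 5040 = 8886 m/s.

Δv ≈ 8890 m/s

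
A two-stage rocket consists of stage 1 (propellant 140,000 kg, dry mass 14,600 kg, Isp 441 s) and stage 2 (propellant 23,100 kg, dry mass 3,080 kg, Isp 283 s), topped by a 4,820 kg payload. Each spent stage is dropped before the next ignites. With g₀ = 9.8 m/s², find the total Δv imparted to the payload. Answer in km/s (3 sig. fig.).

Δv ≈ 9.86 km/s

Ignition mass of stage 1 = 140,000+14,600 + 23,100+3,080 + 4,820 = 185,600 kg.
Stage 1: m₀ = 185,600 kg, m_f = 185,600 − 140,000 = 45,600 kg; Δv = 441×9.8×ln(4.07) = 4321.8×1.4037 ≈ 6066 m/s.
Stage 2: m₀ = 31,000 kg, m_f = 31,000 − 23,100 = 7,900 kg; Δv = 283×9.8×ln(3.924) = 2773.4×1.3671 ≈ 3792 m/s.
Total Δv = 6066 + 3792 = 9858 m/s.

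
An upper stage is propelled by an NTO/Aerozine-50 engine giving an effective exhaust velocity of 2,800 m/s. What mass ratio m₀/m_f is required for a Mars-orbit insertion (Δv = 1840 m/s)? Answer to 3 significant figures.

From the ideal rocket equation, m₀/m_f = exp(Δv / v_e) = exp(1840 / 2800.0) = exp(0.6571) = 1.9293.

mass ratio ≈ 1.93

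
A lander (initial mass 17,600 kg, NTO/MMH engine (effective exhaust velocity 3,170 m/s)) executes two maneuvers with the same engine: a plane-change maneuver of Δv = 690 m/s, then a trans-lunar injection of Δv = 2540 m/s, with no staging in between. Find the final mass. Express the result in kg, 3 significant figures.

final mass ≈ 6350 kg

After the first burn: m = 17600 × exp(−690/3170.0) = 17600 × 0.80439 = 14,157.3 kg.
After the second burn: m = 14,157.3 × exp(−2540/3170.0) = 14,157.3 × 0.44876 = 6,353.23 kg.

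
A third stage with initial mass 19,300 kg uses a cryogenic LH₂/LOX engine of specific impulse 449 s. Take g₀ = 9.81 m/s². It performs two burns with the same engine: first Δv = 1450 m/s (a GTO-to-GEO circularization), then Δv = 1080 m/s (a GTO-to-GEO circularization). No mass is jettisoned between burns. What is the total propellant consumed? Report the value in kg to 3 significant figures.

v_e = Isp · g₀ = 449 × 9.81 = 4404.7 m/s.
After the first burn: m = 19300 × exp(−1450/4404.7) = 19300 × 0.71950 = 13,886.4 kg.
After the second burn: m = 13,886.4 × exp(−1080/4404.7) = 13,886.4 × 0.78255 = 10,866.8 kg.
Total propellant = m₀ − m_final = 19300 − 10,866.8 = 8,433.2 kg.

total propellant consumed ≈ 8430 kg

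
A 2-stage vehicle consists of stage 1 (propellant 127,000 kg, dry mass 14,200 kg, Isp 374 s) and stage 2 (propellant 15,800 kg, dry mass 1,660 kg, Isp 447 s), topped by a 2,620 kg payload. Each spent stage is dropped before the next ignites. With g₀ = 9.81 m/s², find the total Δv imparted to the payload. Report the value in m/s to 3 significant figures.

Δv ≈ 12500 m/s

Ignition mass of stage 1 = 127,000+14,200 + 15,800+1,660 + 2,620 = 161,280 kg.
Stage 1: m₀ = 161,280 kg, m_f = 161,280 − 127,000 = 34,280 kg; Δv = 374×9.81×ln(4.705) = 3668.9×1.5486 ≈ 5682 m/s.
Stage 2: m₀ = 20,080 kg, m_f = 20,080 − 15,800 = 4,280 kg; Δv = 447×9.81×ln(4.692) = 4385.1×1.5458 ≈ 6778 m/s.
Total Δv = 5682 + 6778 = 12460 m/s.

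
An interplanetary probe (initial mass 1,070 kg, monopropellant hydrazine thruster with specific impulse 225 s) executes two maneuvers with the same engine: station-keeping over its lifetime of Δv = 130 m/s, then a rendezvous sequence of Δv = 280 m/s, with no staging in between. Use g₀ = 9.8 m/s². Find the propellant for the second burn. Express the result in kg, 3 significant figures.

v_e = Isp · g₀ = 225 × 9.8 = 2205.0 m/s.
After the first burn: m = 1070 × exp(−130/2205.0) = 1070 × 0.94275 = 1,008.74 kg.
After the second burn: m = 1,008.74 × exp(−280/2205.0) = 1,008.74 × 0.88075 = 888.448 kg.
Second-burn propellant = 1,008.74 − 888.448 = 120.292 kg.

propellant for the second burn ≈ 120 kg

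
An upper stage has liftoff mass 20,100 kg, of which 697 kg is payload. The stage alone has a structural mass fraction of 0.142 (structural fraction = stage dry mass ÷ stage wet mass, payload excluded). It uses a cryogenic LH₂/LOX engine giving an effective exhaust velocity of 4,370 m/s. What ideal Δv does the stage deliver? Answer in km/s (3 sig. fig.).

Δv ≈ 7.70 km/s

Stage wet mass = m₀ − payload = 20,100 − 697 = 19,403 kg.
Stage dry mass = ε × stage wet mass = 0.142 × 19,403 = 2,755.23 kg.
Burnout mass m_f = stage dry + payload = 2,755.23 + 697 = 3,452.23 kg.
Δv = v_e · ln(20,100/3,452.23) = 4370.0 × ln(5.822) = 4370.0 × 1.7617 ≈ 7699 m/s.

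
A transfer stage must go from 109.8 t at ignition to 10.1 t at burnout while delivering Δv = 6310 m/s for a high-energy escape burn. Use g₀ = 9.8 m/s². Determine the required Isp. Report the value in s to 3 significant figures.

ln(m₀/m_f) = ln(109800/10100) = ln(10.87) = 2.3861.
v_e = Δv / ln(m₀/m_f) = 6310 / 2.3861 = 2644.5 m/s.
Isp = v_e / g₀ = 2644.5 / 9.8 = 269.8 s.

Isp ≈ 270 s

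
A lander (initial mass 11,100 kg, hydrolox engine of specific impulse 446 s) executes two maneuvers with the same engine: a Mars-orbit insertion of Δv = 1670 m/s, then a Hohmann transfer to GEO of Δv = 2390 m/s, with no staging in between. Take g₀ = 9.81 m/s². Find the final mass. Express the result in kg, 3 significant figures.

v_e = Isp · g₀ = 446 × 9.81 = 4375.3 m/s.
After the first burn: m = 11100 × exp(−1670/4375.3) = 11100 × 0.68271 = 7,578.08 kg.
After the second burn: m = 7,578.08 × exp(−2390/4375.3) = 7,578.08 × 0.57912 = 4,388.62 kg.

final mass ≈ 4390 kg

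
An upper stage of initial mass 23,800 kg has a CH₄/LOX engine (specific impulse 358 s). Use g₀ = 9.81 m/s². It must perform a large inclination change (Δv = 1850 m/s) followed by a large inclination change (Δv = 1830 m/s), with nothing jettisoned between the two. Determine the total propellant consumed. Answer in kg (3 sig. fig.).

total propellant consumed ≈ 15500 kg

v_e = Isp · g₀ = 358 × 9.81 = 3512.0 m/s.
After the first burn: m = 23800 × exp(−1850/3512.0) = 23800 × 0.59051 = 14,054.1 kg.
After the second burn: m = 14,054.1 × exp(−1830/3512.0) = 14,054.1 × 0.59388 = 8,346.45 kg.
Total propellant = m₀ − m_final = 23800 − 8,346.45 = 15,453.55 kg.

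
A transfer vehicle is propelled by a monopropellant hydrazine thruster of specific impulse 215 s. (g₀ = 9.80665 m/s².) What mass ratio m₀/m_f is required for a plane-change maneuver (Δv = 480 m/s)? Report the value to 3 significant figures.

mass ratio ≈ 1.26

v_e = Isp · g₀ = 215 × 9.80665 = 2108.4 m/s.
m₀/m_f = exp(Δv / v_e) = exp(480 / 2108.4) = exp(0.2277) = 1.2557.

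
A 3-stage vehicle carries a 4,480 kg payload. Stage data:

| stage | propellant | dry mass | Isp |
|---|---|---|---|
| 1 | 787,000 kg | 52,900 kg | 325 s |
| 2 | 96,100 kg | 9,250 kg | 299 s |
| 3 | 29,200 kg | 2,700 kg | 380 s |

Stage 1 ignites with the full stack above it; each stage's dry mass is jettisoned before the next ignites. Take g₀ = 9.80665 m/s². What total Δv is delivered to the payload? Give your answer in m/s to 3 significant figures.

Ignition mass of stage 1 = 787,000+52,900 + 96,100+9,250 + 29,200+2,700 + 4,480 = 981,630 kg.
Stage 1: m₀ = 981,630 kg, m_f = 981,630 − 787,000 = 194,630 kg; Δv = 325×9.80665×ln(5.044) = 3187.2×1.6181 ≈ 5157 m/s.
Stage 2: m₀ = 141,730 kg, m_f = 141,730 − 96,100 = 45,630 kg; Δv = 299×9.80665×ln(3.106) = 2932.2×1.1334 ≈ 3323 m/s.
Stage 3: m₀ = 36,380 kg, m_f = 36,380 − 29,200 = 7,180 kg; Δv = 380×9.80665×ln(5.067) = 3726.5×1.6227 ≈ 6047 m/s.
Total Δv = 5157 + 3323 + 6047 = 14527 m/s.

Δv ≈ 14500 m/s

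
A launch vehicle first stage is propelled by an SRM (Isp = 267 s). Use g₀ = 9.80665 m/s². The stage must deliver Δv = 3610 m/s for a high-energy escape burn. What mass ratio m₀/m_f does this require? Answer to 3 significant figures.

mass ratio ≈ 3.97

v_e = Isp · g₀ = 267 × 9.80665 = 2618.4 m/s.
m₀/m_f = exp(Δv / v_e) = exp(3610 / 2618.4) = exp(1.3787) = 3.9698.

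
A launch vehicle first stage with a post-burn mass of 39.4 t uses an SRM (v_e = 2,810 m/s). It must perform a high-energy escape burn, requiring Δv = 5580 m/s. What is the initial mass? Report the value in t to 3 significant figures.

m₀/m_f = exp(Δv / v_e) = exp(5580 / 2810.0) = exp(1.9858) = 7.2846.
m₀ = m_f × 7.2846 = 39.4 × 7.2846 = 287.013 t.

initial mass ≈ 287 t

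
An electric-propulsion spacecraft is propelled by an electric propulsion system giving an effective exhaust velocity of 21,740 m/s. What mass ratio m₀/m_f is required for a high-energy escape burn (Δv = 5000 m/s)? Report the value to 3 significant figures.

mass ratio ≈ 1.26

Rocket equation: m₀/m_f = exp(Δv / v_e) = exp(5000 / 21740.0) = exp(0.2300) = 1.2586.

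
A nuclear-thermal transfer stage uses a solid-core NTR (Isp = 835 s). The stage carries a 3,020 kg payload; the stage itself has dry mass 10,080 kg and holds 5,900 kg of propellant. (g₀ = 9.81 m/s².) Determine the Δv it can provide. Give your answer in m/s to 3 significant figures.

v_e = Isp · g₀ = 835 × 9.81 = 8191.4 m/s.
m₀ = payload + dry + propellant = 3,020 + 10,080 + 5,900 = 19,000 kg.
m_f = payload + dry = 3,020 + 10,080 = 13,100 kg.
Using Δv = v_e ln(m₀/m_f): Δv = v_e · ln(m₀/m_f) = 8191.4 × ln(1.45) = 8191.4 × 0.3718 ≈ 3045.8 m/s.

Δv ≈ 3050 m/s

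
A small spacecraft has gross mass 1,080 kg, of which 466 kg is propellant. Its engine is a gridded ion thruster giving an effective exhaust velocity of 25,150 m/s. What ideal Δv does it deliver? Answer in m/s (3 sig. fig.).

m_f = m₀ − m_prop = 1,080 − 466 = 614 kg.
Using Δv = v_e ln(m₀/m_f): Δv = v_e · ln(m₀/m_f) = 25150.0 × ln(1.759) = 25150.0 × 0.5647 ≈ 14202.7 m/s.

Δv ≈ 14200 m/s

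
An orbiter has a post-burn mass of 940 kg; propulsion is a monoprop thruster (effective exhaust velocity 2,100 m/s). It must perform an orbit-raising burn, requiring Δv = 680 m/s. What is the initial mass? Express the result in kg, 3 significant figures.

From the ideal rocket equation, m₀/m_f = exp(Δv / v_e) = exp(680 / 2100.0) = exp(0.3238) = 1.3824.
m₀ = m_f × 1.3824 = 940 × 1.3824 = 1,299.46 kg.

initial mass ≈ 1300 kg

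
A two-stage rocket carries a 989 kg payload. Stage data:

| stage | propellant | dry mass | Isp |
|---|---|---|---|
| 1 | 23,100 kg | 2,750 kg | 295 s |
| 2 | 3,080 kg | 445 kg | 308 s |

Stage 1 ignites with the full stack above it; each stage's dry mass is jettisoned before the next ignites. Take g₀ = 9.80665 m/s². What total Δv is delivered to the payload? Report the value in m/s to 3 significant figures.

Ignition mass of stage 1 = 23,100+2,750 + 3,080+445 + 989 = 30,364 kg.
Stage 1: m₀ = 30,364 kg, m_f = 30,364 − 23,100 = 7,264 kg; Δv = 295×9.80665×ln(4.18) = 2893.0×1.4303 ≈ 4138 m/s.
Stage 2: m₀ = 4,514 kg, m_f = 4,514 − 3,080 = 1,434 kg; Δv = 308×9.80665×ln(3.148) = 3020.4×1.1467 ≈ 3464 m/s.
Total Δv = 4138 + 3464 = 7602 m/s.

Δv ≈ 7600 m/s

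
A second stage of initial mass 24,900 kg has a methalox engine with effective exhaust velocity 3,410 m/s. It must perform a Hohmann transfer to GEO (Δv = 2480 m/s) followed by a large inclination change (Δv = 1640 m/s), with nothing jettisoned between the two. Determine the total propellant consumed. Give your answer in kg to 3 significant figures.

total propellant consumed ≈ 17500 kg

After the first burn: m = 24900 × exp(−2480/3410.0) = 24900 × 0.48323 = 12,032.4 kg.
After the second burn: m = 12,032.4 × exp(−1640/3410.0) = 12,032.4 × 0.61820 = 7,438.43 kg.
Total propellant = m₀ − m_final = 24900 − 7,438.43 = 17,461.57 kg.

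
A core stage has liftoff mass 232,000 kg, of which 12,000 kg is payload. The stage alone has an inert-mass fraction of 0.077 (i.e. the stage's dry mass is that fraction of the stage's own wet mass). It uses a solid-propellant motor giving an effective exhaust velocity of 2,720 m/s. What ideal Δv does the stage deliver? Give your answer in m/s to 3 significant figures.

Δv ≈ 5660 m/s

Stage wet mass = m₀ − payload = 232,000 − 12,000 = 220,000 kg.
Stage dry mass = ε × stage wet mass = 0.077 × 220,000 = 16,940 kg.
Burnout mass m_f = stage dry + payload = 16,940 + 12,000 = 28,940 kg.
From the ideal rocket equation, Δv = v_e · ln(232,000/28,940) = 2720.0 × ln(8.017) = 2720.0 × 2.0815 ≈ 5662 m/s.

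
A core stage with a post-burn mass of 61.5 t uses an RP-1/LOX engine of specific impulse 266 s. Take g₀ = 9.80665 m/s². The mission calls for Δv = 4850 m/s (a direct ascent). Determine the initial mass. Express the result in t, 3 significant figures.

v_e = Isp · g₀ = 266 × 9.80665 = 2608.6 m/s.
Rocket equation: m₀/m_f = exp(Δv / v_e) = exp(4850 / 2608.6) = exp(1.8593) = 6.4190.
m₀ = m_f × 6.4190 = 61.5 × 6.4190 = 394.769 t.

initial mass ≈ 395 t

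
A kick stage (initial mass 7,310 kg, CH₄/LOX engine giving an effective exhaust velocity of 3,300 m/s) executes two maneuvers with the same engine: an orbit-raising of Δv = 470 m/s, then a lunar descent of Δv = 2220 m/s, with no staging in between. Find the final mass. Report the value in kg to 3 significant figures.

After the first burn: m = 7310 × exp(−470/3300.0) = 7310 × 0.86725 = 6,339.6 kg.
After the second burn: m = 6,339.6 × exp(−2220/3300.0) = 6,339.6 × 0.51031 = 3,235.16 kg.

final mass ≈ 3240 kg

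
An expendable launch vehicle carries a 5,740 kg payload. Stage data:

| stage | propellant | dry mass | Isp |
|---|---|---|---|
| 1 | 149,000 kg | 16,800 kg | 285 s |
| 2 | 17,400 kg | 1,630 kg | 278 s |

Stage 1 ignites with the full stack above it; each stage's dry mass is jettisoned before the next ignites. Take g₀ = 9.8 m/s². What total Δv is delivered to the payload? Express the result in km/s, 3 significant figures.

Ignition mass of stage 1 = 149,000+16,800 + 17,400+1,630 + 5,740 = 190,570 kg.
Stage 1: m₀ = 190,570 kg, m_f = 190,570 − 149,000 = 41,570 kg; Δv = 285×9.8×ln(4.584) = 2793.0×1.5226 ≈ 4253 m/s.
Stage 2: m₀ = 24,770 kg, m_f = 24,770 − 17,400 = 7,370 kg; Δv = 278×9.8×ln(3.361) = 2724.4×1.2122 ≈ 3303 m/s.
Total Δv = 4253 + 3303 = 7556 m/s.

Δv ≈ 7.56 km/s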